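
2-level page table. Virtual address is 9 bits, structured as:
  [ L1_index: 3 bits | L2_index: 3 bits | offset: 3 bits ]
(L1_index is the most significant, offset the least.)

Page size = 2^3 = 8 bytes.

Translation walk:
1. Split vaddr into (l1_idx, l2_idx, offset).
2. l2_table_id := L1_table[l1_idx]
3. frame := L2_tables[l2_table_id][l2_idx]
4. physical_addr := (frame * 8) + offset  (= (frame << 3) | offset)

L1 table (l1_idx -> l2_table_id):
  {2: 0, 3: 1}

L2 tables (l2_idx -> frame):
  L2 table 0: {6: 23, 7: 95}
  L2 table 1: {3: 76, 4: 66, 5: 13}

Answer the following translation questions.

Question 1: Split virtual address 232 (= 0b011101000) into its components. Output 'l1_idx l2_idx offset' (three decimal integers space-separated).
vaddr = 232 = 0b011101000
  top 3 bits -> l1_idx = 3
  next 3 bits -> l2_idx = 5
  bottom 3 bits -> offset = 0

Answer: 3 5 0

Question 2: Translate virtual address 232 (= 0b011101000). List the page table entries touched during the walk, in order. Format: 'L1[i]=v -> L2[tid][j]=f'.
vaddr = 232 = 0b011101000
Split: l1_idx=3, l2_idx=5, offset=0

Answer: L1[3]=1 -> L2[1][5]=13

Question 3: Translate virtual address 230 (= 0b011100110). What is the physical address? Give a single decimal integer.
vaddr = 230 = 0b011100110
Split: l1_idx=3, l2_idx=4, offset=6
L1[3] = 1
L2[1][4] = 66
paddr = 66 * 8 + 6 = 534

Answer: 534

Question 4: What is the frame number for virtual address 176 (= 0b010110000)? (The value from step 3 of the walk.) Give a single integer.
vaddr = 176: l1_idx=2, l2_idx=6
L1[2] = 0; L2[0][6] = 23

Answer: 23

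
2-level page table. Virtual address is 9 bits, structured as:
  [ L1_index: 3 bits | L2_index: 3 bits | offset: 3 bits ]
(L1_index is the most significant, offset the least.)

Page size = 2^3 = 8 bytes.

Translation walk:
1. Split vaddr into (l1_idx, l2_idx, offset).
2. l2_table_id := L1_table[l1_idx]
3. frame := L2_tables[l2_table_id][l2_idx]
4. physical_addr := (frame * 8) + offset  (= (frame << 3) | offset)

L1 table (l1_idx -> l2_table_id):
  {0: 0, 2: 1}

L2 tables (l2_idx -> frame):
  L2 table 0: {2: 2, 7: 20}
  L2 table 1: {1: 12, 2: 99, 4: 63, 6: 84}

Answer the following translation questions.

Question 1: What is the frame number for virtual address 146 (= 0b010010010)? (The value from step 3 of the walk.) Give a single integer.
Answer: 99

Derivation:
vaddr = 146: l1_idx=2, l2_idx=2
L1[2] = 1; L2[1][2] = 99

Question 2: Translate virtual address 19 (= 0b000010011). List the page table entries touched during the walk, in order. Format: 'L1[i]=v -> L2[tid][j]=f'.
vaddr = 19 = 0b000010011
Split: l1_idx=0, l2_idx=2, offset=3

Answer: L1[0]=0 -> L2[0][2]=2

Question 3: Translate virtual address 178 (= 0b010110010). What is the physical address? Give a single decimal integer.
vaddr = 178 = 0b010110010
Split: l1_idx=2, l2_idx=6, offset=2
L1[2] = 1
L2[1][6] = 84
paddr = 84 * 8 + 2 = 674

Answer: 674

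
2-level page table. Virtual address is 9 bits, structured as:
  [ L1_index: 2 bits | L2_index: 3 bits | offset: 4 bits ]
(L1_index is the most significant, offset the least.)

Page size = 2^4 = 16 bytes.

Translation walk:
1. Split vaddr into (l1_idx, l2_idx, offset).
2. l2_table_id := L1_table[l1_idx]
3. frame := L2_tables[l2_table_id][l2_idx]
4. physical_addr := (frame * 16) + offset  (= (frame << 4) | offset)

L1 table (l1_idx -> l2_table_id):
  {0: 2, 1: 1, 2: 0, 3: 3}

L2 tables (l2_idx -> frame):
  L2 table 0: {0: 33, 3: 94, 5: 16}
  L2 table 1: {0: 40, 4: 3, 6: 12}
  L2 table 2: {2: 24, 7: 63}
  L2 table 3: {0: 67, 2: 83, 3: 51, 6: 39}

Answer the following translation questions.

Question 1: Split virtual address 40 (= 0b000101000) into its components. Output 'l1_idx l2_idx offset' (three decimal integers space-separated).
Answer: 0 2 8

Derivation:
vaddr = 40 = 0b000101000
  top 2 bits -> l1_idx = 0
  next 3 bits -> l2_idx = 2
  bottom 4 bits -> offset = 8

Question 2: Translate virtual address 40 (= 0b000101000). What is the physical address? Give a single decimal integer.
vaddr = 40 = 0b000101000
Split: l1_idx=0, l2_idx=2, offset=8
L1[0] = 2
L2[2][2] = 24
paddr = 24 * 16 + 8 = 392

Answer: 392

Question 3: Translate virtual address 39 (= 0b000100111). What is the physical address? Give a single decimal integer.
vaddr = 39 = 0b000100111
Split: l1_idx=0, l2_idx=2, offset=7
L1[0] = 2
L2[2][2] = 24
paddr = 24 * 16 + 7 = 391

Answer: 391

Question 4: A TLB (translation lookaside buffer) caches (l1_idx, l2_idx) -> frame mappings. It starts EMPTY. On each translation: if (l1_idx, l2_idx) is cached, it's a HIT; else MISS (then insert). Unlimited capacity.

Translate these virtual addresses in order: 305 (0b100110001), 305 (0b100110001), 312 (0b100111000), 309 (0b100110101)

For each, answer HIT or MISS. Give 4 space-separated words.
Answer: MISS HIT HIT HIT

Derivation:
vaddr=305: (2,3) not in TLB -> MISS, insert
vaddr=305: (2,3) in TLB -> HIT
vaddr=312: (2,3) in TLB -> HIT
vaddr=309: (2,3) in TLB -> HIT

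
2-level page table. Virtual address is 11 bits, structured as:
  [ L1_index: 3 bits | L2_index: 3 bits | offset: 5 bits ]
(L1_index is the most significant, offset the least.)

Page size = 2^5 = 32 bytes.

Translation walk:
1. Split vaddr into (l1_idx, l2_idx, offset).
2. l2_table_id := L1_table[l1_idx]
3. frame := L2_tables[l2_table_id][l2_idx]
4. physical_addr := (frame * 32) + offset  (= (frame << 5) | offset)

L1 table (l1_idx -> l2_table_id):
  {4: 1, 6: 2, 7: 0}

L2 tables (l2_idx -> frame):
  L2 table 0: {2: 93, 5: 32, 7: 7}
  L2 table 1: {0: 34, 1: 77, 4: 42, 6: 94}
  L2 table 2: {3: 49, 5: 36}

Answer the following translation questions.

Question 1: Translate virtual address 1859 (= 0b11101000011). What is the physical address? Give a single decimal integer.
vaddr = 1859 = 0b11101000011
Split: l1_idx=7, l2_idx=2, offset=3
L1[7] = 0
L2[0][2] = 93
paddr = 93 * 32 + 3 = 2979

Answer: 2979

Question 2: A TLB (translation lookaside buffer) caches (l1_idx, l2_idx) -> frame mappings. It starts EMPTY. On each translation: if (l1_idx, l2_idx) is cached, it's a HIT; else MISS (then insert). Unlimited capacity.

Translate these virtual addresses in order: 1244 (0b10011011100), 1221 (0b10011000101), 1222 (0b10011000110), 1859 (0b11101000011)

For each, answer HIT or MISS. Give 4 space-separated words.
vaddr=1244: (4,6) not in TLB -> MISS, insert
vaddr=1221: (4,6) in TLB -> HIT
vaddr=1222: (4,6) in TLB -> HIT
vaddr=1859: (7,2) not in TLB -> MISS, insert

Answer: MISS HIT HIT MISS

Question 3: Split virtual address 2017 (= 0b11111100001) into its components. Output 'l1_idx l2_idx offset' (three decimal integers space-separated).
Answer: 7 7 1

Derivation:
vaddr = 2017 = 0b11111100001
  top 3 bits -> l1_idx = 7
  next 3 bits -> l2_idx = 7
  bottom 5 bits -> offset = 1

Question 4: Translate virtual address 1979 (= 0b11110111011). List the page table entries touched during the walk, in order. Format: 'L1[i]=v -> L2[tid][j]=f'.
Answer: L1[7]=0 -> L2[0][5]=32

Derivation:
vaddr = 1979 = 0b11110111011
Split: l1_idx=7, l2_idx=5, offset=27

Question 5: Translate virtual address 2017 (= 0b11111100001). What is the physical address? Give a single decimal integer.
vaddr = 2017 = 0b11111100001
Split: l1_idx=7, l2_idx=7, offset=1
L1[7] = 0
L2[0][7] = 7
paddr = 7 * 32 + 1 = 225

Answer: 225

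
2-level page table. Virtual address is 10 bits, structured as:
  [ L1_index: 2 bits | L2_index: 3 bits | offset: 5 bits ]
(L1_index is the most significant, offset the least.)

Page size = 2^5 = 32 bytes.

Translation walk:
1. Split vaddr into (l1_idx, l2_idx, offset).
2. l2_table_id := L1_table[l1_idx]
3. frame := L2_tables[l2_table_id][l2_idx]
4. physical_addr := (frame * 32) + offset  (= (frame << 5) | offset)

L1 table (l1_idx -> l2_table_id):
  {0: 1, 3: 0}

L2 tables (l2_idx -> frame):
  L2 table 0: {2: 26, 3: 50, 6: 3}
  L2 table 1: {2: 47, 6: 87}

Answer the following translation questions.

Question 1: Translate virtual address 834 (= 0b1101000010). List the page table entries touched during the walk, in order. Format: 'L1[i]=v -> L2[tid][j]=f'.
vaddr = 834 = 0b1101000010
Split: l1_idx=3, l2_idx=2, offset=2

Answer: L1[3]=0 -> L2[0][2]=26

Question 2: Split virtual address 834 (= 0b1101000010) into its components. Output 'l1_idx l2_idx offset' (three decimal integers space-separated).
vaddr = 834 = 0b1101000010
  top 2 bits -> l1_idx = 3
  next 3 bits -> l2_idx = 2
  bottom 5 bits -> offset = 2

Answer: 3 2 2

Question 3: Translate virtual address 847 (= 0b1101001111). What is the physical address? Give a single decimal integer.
vaddr = 847 = 0b1101001111
Split: l1_idx=3, l2_idx=2, offset=15
L1[3] = 0
L2[0][2] = 26
paddr = 26 * 32 + 15 = 847

Answer: 847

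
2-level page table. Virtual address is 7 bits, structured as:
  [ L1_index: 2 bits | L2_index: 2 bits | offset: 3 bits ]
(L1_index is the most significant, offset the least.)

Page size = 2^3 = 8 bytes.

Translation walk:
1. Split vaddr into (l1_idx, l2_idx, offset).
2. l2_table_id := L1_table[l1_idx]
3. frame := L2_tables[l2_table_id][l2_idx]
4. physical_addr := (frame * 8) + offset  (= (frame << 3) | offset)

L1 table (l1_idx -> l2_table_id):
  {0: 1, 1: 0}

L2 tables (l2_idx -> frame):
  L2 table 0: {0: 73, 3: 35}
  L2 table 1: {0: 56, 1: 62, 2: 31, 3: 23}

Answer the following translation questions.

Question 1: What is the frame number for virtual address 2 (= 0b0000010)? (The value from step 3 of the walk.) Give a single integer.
vaddr = 2: l1_idx=0, l2_idx=0
L1[0] = 1; L2[1][0] = 56

Answer: 56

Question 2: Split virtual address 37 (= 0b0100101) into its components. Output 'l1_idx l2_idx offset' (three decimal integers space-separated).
vaddr = 37 = 0b0100101
  top 2 bits -> l1_idx = 1
  next 2 bits -> l2_idx = 0
  bottom 3 bits -> offset = 5

Answer: 1 0 5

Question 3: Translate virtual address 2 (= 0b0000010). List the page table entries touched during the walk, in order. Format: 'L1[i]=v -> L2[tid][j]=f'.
Answer: L1[0]=1 -> L2[1][0]=56

Derivation:
vaddr = 2 = 0b0000010
Split: l1_idx=0, l2_idx=0, offset=2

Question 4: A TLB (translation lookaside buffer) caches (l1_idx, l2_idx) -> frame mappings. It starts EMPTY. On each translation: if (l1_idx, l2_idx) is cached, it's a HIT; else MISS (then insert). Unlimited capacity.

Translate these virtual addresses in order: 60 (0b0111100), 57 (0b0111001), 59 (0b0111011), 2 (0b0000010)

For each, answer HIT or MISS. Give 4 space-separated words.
vaddr=60: (1,3) not in TLB -> MISS, insert
vaddr=57: (1,3) in TLB -> HIT
vaddr=59: (1,3) in TLB -> HIT
vaddr=2: (0,0) not in TLB -> MISS, insert

Answer: MISS HIT HIT MISS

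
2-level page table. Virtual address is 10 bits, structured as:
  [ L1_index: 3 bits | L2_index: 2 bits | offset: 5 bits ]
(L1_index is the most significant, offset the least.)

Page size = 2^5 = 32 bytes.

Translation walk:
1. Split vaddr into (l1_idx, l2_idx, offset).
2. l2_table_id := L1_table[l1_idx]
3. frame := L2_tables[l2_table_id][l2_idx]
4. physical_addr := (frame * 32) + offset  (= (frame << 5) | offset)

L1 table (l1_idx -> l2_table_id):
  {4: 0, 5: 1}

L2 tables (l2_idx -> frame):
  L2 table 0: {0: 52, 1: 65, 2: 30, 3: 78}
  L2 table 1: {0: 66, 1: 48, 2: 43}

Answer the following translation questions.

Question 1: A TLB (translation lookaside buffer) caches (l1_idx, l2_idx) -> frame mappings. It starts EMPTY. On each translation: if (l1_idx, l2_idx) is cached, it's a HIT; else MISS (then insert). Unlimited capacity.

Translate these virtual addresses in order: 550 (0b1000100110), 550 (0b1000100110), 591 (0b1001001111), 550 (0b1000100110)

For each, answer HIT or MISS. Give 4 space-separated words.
Answer: MISS HIT MISS HIT

Derivation:
vaddr=550: (4,1) not in TLB -> MISS, insert
vaddr=550: (4,1) in TLB -> HIT
vaddr=591: (4,2) not in TLB -> MISS, insert
vaddr=550: (4,1) in TLB -> HIT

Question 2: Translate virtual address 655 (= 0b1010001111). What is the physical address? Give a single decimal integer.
Answer: 2127

Derivation:
vaddr = 655 = 0b1010001111
Split: l1_idx=5, l2_idx=0, offset=15
L1[5] = 1
L2[1][0] = 66
paddr = 66 * 32 + 15 = 2127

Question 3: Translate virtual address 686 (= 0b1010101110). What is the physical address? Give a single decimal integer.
vaddr = 686 = 0b1010101110
Split: l1_idx=5, l2_idx=1, offset=14
L1[5] = 1
L2[1][1] = 48
paddr = 48 * 32 + 14 = 1550

Answer: 1550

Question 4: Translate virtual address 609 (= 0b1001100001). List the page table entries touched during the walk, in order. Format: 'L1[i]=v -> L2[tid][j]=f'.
Answer: L1[4]=0 -> L2[0][3]=78

Derivation:
vaddr = 609 = 0b1001100001
Split: l1_idx=4, l2_idx=3, offset=1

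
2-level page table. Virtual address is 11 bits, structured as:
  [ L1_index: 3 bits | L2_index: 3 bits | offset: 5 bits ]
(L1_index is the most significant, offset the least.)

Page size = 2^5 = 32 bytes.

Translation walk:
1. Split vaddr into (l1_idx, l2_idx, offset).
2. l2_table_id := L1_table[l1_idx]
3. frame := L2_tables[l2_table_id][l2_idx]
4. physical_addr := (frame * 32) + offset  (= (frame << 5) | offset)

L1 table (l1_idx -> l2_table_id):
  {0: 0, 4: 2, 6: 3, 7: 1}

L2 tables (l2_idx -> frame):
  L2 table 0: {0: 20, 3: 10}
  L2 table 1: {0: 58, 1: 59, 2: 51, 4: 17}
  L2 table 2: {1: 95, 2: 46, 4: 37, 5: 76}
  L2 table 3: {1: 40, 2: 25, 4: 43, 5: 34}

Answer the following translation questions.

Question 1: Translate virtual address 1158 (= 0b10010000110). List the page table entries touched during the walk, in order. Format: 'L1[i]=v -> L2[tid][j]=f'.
Answer: L1[4]=2 -> L2[2][4]=37

Derivation:
vaddr = 1158 = 0b10010000110
Split: l1_idx=4, l2_idx=4, offset=6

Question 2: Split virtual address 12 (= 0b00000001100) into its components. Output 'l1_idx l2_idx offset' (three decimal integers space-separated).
Answer: 0 0 12

Derivation:
vaddr = 12 = 0b00000001100
  top 3 bits -> l1_idx = 0
  next 3 bits -> l2_idx = 0
  bottom 5 bits -> offset = 12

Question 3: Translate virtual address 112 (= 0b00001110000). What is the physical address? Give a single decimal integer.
Answer: 336

Derivation:
vaddr = 112 = 0b00001110000
Split: l1_idx=0, l2_idx=3, offset=16
L1[0] = 0
L2[0][3] = 10
paddr = 10 * 32 + 16 = 336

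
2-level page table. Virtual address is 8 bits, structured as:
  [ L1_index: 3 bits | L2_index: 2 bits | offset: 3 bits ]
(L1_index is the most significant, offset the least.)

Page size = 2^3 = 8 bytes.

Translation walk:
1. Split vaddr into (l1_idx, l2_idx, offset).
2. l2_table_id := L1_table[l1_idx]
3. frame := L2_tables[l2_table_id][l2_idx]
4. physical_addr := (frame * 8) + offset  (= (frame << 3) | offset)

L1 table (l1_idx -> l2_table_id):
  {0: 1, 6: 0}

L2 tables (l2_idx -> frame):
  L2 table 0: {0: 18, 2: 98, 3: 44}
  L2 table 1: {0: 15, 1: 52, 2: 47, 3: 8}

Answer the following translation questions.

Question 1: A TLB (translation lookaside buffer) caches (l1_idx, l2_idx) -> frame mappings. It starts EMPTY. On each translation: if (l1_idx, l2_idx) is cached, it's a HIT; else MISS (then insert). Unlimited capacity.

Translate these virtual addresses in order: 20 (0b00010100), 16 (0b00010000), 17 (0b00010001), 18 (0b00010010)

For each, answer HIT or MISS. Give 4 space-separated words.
Answer: MISS HIT HIT HIT

Derivation:
vaddr=20: (0,2) not in TLB -> MISS, insert
vaddr=16: (0,2) in TLB -> HIT
vaddr=17: (0,2) in TLB -> HIT
vaddr=18: (0,2) in TLB -> HIT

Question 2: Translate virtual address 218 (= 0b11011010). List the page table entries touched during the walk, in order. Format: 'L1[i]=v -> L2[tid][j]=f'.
vaddr = 218 = 0b11011010
Split: l1_idx=6, l2_idx=3, offset=2

Answer: L1[6]=0 -> L2[0][3]=44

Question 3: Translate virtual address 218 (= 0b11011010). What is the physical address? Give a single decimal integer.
Answer: 354

Derivation:
vaddr = 218 = 0b11011010
Split: l1_idx=6, l2_idx=3, offset=2
L1[6] = 0
L2[0][3] = 44
paddr = 44 * 8 + 2 = 354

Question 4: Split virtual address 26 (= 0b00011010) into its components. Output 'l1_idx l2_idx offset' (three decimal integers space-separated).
Answer: 0 3 2

Derivation:
vaddr = 26 = 0b00011010
  top 3 bits -> l1_idx = 0
  next 2 bits -> l2_idx = 3
  bottom 3 bits -> offset = 2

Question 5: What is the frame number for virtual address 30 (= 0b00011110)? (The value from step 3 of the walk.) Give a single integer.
Answer: 8

Derivation:
vaddr = 30: l1_idx=0, l2_idx=3
L1[0] = 1; L2[1][3] = 8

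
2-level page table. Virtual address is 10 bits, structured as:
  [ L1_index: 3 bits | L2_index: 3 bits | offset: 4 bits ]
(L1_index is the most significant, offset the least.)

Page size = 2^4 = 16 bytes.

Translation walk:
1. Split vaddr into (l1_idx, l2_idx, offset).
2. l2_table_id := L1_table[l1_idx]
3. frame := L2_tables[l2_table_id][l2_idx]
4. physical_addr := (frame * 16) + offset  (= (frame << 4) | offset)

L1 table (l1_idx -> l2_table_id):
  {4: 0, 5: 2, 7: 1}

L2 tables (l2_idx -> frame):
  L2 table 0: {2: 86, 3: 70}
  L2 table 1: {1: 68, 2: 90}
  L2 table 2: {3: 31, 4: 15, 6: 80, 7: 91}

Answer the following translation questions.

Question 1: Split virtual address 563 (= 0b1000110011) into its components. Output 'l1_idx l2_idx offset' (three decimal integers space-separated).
Answer: 4 3 3

Derivation:
vaddr = 563 = 0b1000110011
  top 3 bits -> l1_idx = 4
  next 3 bits -> l2_idx = 3
  bottom 4 bits -> offset = 3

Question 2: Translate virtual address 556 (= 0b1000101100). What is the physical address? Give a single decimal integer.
vaddr = 556 = 0b1000101100
Split: l1_idx=4, l2_idx=2, offset=12
L1[4] = 0
L2[0][2] = 86
paddr = 86 * 16 + 12 = 1388

Answer: 1388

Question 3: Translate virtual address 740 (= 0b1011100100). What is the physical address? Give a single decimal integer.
Answer: 1284

Derivation:
vaddr = 740 = 0b1011100100
Split: l1_idx=5, l2_idx=6, offset=4
L1[5] = 2
L2[2][6] = 80
paddr = 80 * 16 + 4 = 1284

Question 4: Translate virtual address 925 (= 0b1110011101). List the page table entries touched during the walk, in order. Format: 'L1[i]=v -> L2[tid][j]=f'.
vaddr = 925 = 0b1110011101
Split: l1_idx=7, l2_idx=1, offset=13

Answer: L1[7]=1 -> L2[1][1]=68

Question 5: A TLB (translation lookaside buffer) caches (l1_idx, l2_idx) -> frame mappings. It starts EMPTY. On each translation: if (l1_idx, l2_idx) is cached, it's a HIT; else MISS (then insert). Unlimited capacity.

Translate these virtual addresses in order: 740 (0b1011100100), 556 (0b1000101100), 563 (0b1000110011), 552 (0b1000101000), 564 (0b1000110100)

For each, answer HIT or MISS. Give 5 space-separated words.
Answer: MISS MISS MISS HIT HIT

Derivation:
vaddr=740: (5,6) not in TLB -> MISS, insert
vaddr=556: (4,2) not in TLB -> MISS, insert
vaddr=563: (4,3) not in TLB -> MISS, insert
vaddr=552: (4,2) in TLB -> HIT
vaddr=564: (4,3) in TLB -> HIT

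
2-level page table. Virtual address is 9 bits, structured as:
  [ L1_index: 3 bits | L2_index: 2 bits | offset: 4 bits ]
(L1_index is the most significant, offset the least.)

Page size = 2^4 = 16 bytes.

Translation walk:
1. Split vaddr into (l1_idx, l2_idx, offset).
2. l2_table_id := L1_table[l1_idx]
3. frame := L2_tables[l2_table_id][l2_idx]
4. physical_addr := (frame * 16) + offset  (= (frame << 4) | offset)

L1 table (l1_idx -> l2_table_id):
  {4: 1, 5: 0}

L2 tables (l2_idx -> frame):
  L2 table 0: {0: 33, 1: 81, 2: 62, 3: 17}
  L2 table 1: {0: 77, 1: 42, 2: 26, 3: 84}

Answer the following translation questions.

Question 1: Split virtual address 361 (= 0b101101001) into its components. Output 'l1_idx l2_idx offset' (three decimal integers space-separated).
vaddr = 361 = 0b101101001
  top 3 bits -> l1_idx = 5
  next 2 bits -> l2_idx = 2
  bottom 4 bits -> offset = 9

Answer: 5 2 9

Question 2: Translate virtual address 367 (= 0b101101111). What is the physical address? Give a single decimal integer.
vaddr = 367 = 0b101101111
Split: l1_idx=5, l2_idx=2, offset=15
L1[5] = 0
L2[0][2] = 62
paddr = 62 * 16 + 15 = 1007

Answer: 1007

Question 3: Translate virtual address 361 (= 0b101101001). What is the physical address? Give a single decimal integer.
Answer: 1001

Derivation:
vaddr = 361 = 0b101101001
Split: l1_idx=5, l2_idx=2, offset=9
L1[5] = 0
L2[0][2] = 62
paddr = 62 * 16 + 9 = 1001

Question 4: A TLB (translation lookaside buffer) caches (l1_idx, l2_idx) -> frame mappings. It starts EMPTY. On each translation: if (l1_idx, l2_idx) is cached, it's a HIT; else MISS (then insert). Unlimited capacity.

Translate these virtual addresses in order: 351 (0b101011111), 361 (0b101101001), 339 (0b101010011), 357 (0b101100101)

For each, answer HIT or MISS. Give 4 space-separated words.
Answer: MISS MISS HIT HIT

Derivation:
vaddr=351: (5,1) not in TLB -> MISS, insert
vaddr=361: (5,2) not in TLB -> MISS, insert
vaddr=339: (5,1) in TLB -> HIT
vaddr=357: (5,2) in TLB -> HIT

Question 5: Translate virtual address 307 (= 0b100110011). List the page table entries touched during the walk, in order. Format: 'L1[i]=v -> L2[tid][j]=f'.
vaddr = 307 = 0b100110011
Split: l1_idx=4, l2_idx=3, offset=3

Answer: L1[4]=1 -> L2[1][3]=84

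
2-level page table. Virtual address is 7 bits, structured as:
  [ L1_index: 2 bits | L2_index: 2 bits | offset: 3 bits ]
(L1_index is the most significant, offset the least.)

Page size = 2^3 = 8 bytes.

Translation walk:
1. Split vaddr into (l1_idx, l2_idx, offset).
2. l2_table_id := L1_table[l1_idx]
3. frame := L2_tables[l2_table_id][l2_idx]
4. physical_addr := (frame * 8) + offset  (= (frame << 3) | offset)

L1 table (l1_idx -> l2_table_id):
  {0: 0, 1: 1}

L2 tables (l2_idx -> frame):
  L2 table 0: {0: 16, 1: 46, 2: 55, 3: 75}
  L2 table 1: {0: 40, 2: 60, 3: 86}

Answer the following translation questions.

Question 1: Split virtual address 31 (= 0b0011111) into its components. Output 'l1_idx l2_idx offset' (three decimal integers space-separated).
vaddr = 31 = 0b0011111
  top 2 bits -> l1_idx = 0
  next 2 bits -> l2_idx = 3
  bottom 3 bits -> offset = 7

Answer: 0 3 7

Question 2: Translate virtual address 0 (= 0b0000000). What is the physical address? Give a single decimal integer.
vaddr = 0 = 0b0000000
Split: l1_idx=0, l2_idx=0, offset=0
L1[0] = 0
L2[0][0] = 16
paddr = 16 * 8 + 0 = 128

Answer: 128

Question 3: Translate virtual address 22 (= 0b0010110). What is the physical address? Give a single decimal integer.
vaddr = 22 = 0b0010110
Split: l1_idx=0, l2_idx=2, offset=6
L1[0] = 0
L2[0][2] = 55
paddr = 55 * 8 + 6 = 446

Answer: 446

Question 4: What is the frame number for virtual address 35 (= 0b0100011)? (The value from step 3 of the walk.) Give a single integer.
vaddr = 35: l1_idx=1, l2_idx=0
L1[1] = 1; L2[1][0] = 40

Answer: 40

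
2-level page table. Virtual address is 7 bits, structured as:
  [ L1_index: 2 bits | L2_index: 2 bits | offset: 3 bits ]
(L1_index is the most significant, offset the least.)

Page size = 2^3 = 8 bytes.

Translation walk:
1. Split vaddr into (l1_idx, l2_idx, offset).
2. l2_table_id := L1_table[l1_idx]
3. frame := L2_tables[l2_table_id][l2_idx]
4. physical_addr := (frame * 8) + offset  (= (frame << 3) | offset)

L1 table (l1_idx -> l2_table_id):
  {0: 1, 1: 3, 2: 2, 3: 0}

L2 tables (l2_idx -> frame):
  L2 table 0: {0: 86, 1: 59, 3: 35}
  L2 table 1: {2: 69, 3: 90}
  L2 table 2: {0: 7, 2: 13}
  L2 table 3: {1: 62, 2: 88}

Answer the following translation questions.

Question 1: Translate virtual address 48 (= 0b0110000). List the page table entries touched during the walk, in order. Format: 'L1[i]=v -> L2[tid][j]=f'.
vaddr = 48 = 0b0110000
Split: l1_idx=1, l2_idx=2, offset=0

Answer: L1[1]=3 -> L2[3][2]=88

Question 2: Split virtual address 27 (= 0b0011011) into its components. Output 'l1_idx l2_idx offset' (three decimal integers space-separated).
Answer: 0 3 3

Derivation:
vaddr = 27 = 0b0011011
  top 2 bits -> l1_idx = 0
  next 2 bits -> l2_idx = 3
  bottom 3 bits -> offset = 3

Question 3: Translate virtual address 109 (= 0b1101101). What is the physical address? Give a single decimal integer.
vaddr = 109 = 0b1101101
Split: l1_idx=3, l2_idx=1, offset=5
L1[3] = 0
L2[0][1] = 59
paddr = 59 * 8 + 5 = 477

Answer: 477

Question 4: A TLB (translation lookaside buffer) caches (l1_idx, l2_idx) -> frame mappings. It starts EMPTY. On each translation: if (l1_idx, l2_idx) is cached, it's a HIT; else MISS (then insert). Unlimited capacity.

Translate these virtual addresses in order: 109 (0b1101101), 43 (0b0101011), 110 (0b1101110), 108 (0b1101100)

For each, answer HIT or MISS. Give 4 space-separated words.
Answer: MISS MISS HIT HIT

Derivation:
vaddr=109: (3,1) not in TLB -> MISS, insert
vaddr=43: (1,1) not in TLB -> MISS, insert
vaddr=110: (3,1) in TLB -> HIT
vaddr=108: (3,1) in TLB -> HIT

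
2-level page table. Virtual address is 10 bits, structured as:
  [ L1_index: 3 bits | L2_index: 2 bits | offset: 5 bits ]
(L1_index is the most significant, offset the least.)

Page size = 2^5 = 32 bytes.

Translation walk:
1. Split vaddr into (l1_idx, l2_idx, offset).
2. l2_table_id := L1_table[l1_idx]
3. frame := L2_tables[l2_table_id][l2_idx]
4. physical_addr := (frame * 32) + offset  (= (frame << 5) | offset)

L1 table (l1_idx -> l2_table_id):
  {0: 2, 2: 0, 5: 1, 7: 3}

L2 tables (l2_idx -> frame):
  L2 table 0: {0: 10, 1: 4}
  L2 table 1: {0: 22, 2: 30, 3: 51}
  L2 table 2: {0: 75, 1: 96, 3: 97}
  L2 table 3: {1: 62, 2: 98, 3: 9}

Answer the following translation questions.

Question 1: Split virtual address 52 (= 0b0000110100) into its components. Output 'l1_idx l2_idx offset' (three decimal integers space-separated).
vaddr = 52 = 0b0000110100
  top 3 bits -> l1_idx = 0
  next 2 bits -> l2_idx = 1
  bottom 5 bits -> offset = 20

Answer: 0 1 20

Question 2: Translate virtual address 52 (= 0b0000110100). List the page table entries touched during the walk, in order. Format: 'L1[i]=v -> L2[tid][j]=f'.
vaddr = 52 = 0b0000110100
Split: l1_idx=0, l2_idx=1, offset=20

Answer: L1[0]=2 -> L2[2][1]=96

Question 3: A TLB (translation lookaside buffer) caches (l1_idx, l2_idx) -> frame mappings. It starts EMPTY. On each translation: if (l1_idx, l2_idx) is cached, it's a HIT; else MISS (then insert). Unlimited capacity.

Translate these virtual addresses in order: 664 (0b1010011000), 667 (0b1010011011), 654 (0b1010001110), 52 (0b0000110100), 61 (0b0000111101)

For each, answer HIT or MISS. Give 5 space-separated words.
Answer: MISS HIT HIT MISS HIT

Derivation:
vaddr=664: (5,0) not in TLB -> MISS, insert
vaddr=667: (5,0) in TLB -> HIT
vaddr=654: (5,0) in TLB -> HIT
vaddr=52: (0,1) not in TLB -> MISS, insert
vaddr=61: (0,1) in TLB -> HIT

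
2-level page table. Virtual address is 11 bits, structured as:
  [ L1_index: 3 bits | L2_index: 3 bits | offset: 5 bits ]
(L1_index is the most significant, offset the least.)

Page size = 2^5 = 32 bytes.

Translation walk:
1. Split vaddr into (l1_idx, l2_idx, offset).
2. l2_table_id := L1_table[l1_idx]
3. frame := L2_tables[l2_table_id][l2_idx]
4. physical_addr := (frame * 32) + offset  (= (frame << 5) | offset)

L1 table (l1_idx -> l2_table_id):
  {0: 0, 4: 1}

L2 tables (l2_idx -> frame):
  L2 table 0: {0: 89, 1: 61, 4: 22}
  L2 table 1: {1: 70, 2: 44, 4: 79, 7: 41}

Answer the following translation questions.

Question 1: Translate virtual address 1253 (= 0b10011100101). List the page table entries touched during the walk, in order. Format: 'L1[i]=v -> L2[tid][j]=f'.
Answer: L1[4]=1 -> L2[1][7]=41

Derivation:
vaddr = 1253 = 0b10011100101
Split: l1_idx=4, l2_idx=7, offset=5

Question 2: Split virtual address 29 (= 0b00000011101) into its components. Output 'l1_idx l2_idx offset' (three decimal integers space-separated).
Answer: 0 0 29

Derivation:
vaddr = 29 = 0b00000011101
  top 3 bits -> l1_idx = 0
  next 3 bits -> l2_idx = 0
  bottom 5 bits -> offset = 29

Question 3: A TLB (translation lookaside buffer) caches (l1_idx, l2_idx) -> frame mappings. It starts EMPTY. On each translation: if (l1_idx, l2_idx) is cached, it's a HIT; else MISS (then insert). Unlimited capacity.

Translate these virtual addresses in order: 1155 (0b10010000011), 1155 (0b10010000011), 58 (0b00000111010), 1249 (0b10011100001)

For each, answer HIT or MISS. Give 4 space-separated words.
Answer: MISS HIT MISS MISS

Derivation:
vaddr=1155: (4,4) not in TLB -> MISS, insert
vaddr=1155: (4,4) in TLB -> HIT
vaddr=58: (0,1) not in TLB -> MISS, insert
vaddr=1249: (4,7) not in TLB -> MISS, insert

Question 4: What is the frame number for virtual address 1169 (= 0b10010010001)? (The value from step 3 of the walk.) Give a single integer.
Answer: 79

Derivation:
vaddr = 1169: l1_idx=4, l2_idx=4
L1[4] = 1; L2[1][4] = 79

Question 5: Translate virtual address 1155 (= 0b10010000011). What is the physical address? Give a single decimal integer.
Answer: 2531

Derivation:
vaddr = 1155 = 0b10010000011
Split: l1_idx=4, l2_idx=4, offset=3
L1[4] = 1
L2[1][4] = 79
paddr = 79 * 32 + 3 = 2531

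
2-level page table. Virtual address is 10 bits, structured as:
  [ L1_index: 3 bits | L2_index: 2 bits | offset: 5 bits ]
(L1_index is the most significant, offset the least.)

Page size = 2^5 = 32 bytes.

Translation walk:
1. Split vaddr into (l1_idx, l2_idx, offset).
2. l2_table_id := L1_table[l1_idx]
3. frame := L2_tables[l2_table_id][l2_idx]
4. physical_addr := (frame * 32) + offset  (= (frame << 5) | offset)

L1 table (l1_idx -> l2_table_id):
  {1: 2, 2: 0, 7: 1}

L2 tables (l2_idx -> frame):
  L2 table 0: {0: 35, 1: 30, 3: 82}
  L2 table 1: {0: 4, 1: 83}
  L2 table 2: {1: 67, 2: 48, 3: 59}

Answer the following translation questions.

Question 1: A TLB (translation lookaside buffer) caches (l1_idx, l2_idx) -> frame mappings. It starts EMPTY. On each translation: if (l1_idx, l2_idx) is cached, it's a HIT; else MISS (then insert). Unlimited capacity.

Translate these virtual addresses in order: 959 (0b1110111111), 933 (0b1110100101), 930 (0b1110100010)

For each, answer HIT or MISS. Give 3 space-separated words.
vaddr=959: (7,1) not in TLB -> MISS, insert
vaddr=933: (7,1) in TLB -> HIT
vaddr=930: (7,1) in TLB -> HIT

Answer: MISS HIT HIT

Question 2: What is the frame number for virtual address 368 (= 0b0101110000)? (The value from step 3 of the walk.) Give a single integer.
vaddr = 368: l1_idx=2, l2_idx=3
L1[2] = 0; L2[0][3] = 82

Answer: 82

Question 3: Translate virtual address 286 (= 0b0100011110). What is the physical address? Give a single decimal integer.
Answer: 1150

Derivation:
vaddr = 286 = 0b0100011110
Split: l1_idx=2, l2_idx=0, offset=30
L1[2] = 0
L2[0][0] = 35
paddr = 35 * 32 + 30 = 1150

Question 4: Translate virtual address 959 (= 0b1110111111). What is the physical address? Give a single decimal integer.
vaddr = 959 = 0b1110111111
Split: l1_idx=7, l2_idx=1, offset=31
L1[7] = 1
L2[1][1] = 83
paddr = 83 * 32 + 31 = 2687

Answer: 2687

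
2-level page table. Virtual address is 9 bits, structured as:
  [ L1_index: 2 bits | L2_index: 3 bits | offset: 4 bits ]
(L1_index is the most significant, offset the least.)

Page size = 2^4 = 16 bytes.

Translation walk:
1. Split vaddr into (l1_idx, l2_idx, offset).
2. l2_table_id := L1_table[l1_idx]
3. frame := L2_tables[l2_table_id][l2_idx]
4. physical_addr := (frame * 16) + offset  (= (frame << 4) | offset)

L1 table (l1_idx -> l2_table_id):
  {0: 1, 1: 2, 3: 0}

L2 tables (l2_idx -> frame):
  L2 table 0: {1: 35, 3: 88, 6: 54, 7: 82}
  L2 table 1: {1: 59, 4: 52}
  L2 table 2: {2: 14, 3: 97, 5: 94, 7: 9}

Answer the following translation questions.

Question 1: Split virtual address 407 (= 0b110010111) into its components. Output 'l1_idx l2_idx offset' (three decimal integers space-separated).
Answer: 3 1 7

Derivation:
vaddr = 407 = 0b110010111
  top 2 bits -> l1_idx = 3
  next 3 bits -> l2_idx = 1
  bottom 4 bits -> offset = 7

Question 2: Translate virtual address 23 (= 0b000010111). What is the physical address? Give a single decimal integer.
vaddr = 23 = 0b000010111
Split: l1_idx=0, l2_idx=1, offset=7
L1[0] = 1
L2[1][1] = 59
paddr = 59 * 16 + 7 = 951

Answer: 951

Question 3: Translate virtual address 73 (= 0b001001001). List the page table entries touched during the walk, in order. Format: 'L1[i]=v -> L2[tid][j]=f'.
vaddr = 73 = 0b001001001
Split: l1_idx=0, l2_idx=4, offset=9

Answer: L1[0]=1 -> L2[1][4]=52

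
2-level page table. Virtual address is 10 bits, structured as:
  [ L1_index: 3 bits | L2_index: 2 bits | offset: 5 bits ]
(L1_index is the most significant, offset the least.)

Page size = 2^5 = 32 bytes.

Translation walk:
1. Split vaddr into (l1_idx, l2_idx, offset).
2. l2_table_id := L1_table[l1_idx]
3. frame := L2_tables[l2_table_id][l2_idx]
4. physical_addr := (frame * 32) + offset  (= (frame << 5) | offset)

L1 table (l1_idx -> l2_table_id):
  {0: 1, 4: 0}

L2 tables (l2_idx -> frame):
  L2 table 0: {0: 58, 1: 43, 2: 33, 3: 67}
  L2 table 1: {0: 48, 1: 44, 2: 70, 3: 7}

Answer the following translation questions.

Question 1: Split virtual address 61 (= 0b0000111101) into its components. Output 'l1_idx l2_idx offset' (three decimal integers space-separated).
Answer: 0 1 29

Derivation:
vaddr = 61 = 0b0000111101
  top 3 bits -> l1_idx = 0
  next 2 bits -> l2_idx = 1
  bottom 5 bits -> offset = 29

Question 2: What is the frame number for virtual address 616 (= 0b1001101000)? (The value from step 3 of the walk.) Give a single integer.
vaddr = 616: l1_idx=4, l2_idx=3
L1[4] = 0; L2[0][3] = 67

Answer: 67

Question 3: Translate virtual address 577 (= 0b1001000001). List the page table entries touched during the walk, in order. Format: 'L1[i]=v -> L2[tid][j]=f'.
Answer: L1[4]=0 -> L2[0][2]=33

Derivation:
vaddr = 577 = 0b1001000001
Split: l1_idx=4, l2_idx=2, offset=1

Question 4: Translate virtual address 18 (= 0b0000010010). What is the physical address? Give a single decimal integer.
Answer: 1554

Derivation:
vaddr = 18 = 0b0000010010
Split: l1_idx=0, l2_idx=0, offset=18
L1[0] = 1
L2[1][0] = 48
paddr = 48 * 32 + 18 = 1554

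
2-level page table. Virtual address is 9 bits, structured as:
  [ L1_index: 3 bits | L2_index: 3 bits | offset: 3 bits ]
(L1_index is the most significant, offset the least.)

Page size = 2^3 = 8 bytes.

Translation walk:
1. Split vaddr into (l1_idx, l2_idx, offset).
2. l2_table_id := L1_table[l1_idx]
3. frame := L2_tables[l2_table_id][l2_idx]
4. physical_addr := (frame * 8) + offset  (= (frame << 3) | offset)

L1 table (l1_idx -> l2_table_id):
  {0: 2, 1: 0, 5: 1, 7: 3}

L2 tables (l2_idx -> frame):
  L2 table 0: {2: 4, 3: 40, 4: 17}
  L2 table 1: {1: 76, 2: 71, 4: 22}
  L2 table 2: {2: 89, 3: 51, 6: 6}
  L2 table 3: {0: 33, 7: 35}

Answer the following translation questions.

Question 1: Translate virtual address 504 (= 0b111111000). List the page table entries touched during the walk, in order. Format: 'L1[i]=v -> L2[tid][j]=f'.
vaddr = 504 = 0b111111000
Split: l1_idx=7, l2_idx=7, offset=0

Answer: L1[7]=3 -> L2[3][7]=35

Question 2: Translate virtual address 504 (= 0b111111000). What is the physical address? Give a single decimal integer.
vaddr = 504 = 0b111111000
Split: l1_idx=7, l2_idx=7, offset=0
L1[7] = 3
L2[3][7] = 35
paddr = 35 * 8 + 0 = 280

Answer: 280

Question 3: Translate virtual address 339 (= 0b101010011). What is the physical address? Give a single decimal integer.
Answer: 571

Derivation:
vaddr = 339 = 0b101010011
Split: l1_idx=5, l2_idx=2, offset=3
L1[5] = 1
L2[1][2] = 71
paddr = 71 * 8 + 3 = 571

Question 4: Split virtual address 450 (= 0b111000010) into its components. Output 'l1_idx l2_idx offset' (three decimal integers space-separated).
Answer: 7 0 2

Derivation:
vaddr = 450 = 0b111000010
  top 3 bits -> l1_idx = 7
  next 3 bits -> l2_idx = 0
  bottom 3 bits -> offset = 2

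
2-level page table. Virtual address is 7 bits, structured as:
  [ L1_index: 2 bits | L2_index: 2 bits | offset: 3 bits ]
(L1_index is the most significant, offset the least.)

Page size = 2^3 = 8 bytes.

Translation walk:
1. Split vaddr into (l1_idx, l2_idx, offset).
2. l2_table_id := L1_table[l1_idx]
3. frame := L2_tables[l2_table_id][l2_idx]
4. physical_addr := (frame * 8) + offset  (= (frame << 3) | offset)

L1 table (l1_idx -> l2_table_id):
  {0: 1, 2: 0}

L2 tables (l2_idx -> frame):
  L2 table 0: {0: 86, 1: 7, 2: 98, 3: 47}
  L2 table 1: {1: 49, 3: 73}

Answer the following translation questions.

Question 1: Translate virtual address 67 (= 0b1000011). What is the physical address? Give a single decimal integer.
Answer: 691

Derivation:
vaddr = 67 = 0b1000011
Split: l1_idx=2, l2_idx=0, offset=3
L1[2] = 0
L2[0][0] = 86
paddr = 86 * 8 + 3 = 691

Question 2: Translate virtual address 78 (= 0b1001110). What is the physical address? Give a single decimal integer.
Answer: 62

Derivation:
vaddr = 78 = 0b1001110
Split: l1_idx=2, l2_idx=1, offset=6
L1[2] = 0
L2[0][1] = 7
paddr = 7 * 8 + 6 = 62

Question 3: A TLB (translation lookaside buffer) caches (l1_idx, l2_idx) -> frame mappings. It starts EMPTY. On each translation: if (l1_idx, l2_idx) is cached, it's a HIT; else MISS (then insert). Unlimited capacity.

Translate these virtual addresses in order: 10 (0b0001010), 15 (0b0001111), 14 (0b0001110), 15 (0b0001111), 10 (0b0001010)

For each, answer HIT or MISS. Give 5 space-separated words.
vaddr=10: (0,1) not in TLB -> MISS, insert
vaddr=15: (0,1) in TLB -> HIT
vaddr=14: (0,1) in TLB -> HIT
vaddr=15: (0,1) in TLB -> HIT
vaddr=10: (0,1) in TLB -> HIT

Answer: MISS HIT HIT HIT HIT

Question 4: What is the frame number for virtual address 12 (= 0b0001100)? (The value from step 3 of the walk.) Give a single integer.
Answer: 49

Derivation:
vaddr = 12: l1_idx=0, l2_idx=1
L1[0] = 1; L2[1][1] = 49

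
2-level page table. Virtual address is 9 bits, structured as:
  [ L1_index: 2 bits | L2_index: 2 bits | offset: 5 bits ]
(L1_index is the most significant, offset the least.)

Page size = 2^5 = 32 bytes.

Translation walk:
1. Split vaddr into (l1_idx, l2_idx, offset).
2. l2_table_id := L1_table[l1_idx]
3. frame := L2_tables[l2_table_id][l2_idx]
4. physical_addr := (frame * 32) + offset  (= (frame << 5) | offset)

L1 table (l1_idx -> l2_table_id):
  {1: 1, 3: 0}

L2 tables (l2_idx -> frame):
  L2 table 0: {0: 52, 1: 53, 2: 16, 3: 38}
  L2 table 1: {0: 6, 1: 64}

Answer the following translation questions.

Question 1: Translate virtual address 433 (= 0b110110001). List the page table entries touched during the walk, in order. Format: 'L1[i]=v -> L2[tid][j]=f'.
vaddr = 433 = 0b110110001
Split: l1_idx=3, l2_idx=1, offset=17

Answer: L1[3]=0 -> L2[0][1]=53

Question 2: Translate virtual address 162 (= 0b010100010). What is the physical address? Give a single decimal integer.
vaddr = 162 = 0b010100010
Split: l1_idx=1, l2_idx=1, offset=2
L1[1] = 1
L2[1][1] = 64
paddr = 64 * 32 + 2 = 2050

Answer: 2050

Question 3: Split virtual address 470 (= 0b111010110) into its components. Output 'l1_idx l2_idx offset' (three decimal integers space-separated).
vaddr = 470 = 0b111010110
  top 2 bits -> l1_idx = 3
  next 2 bits -> l2_idx = 2
  bottom 5 bits -> offset = 22

Answer: 3 2 22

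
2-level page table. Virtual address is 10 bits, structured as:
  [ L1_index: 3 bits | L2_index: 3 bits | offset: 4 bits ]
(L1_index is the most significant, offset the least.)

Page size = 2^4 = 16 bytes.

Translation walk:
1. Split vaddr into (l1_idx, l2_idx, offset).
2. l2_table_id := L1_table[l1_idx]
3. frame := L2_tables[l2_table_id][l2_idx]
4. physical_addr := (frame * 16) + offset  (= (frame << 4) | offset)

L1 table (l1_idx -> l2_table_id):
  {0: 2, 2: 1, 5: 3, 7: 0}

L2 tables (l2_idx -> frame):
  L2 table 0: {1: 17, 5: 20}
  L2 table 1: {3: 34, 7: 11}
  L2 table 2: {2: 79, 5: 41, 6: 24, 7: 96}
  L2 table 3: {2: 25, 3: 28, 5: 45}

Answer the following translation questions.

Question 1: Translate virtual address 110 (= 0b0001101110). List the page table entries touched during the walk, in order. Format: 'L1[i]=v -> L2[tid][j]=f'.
vaddr = 110 = 0b0001101110
Split: l1_idx=0, l2_idx=6, offset=14

Answer: L1[0]=2 -> L2[2][6]=24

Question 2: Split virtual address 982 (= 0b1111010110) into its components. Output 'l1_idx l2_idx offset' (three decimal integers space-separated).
vaddr = 982 = 0b1111010110
  top 3 bits -> l1_idx = 7
  next 3 bits -> l2_idx = 5
  bottom 4 bits -> offset = 6

Answer: 7 5 6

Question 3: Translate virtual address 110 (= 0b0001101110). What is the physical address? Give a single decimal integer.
vaddr = 110 = 0b0001101110
Split: l1_idx=0, l2_idx=6, offset=14
L1[0] = 2
L2[2][6] = 24
paddr = 24 * 16 + 14 = 398

Answer: 398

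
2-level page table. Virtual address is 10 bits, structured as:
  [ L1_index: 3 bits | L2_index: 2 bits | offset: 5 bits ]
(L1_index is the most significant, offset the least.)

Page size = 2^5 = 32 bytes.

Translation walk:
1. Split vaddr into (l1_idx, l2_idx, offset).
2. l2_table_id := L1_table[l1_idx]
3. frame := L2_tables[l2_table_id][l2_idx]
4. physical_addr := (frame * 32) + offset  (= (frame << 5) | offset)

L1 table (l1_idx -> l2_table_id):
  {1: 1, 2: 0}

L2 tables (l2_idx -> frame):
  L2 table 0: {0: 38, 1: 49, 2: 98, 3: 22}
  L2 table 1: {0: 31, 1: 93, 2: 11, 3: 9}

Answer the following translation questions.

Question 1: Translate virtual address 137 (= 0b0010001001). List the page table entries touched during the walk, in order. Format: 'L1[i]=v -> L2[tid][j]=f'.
vaddr = 137 = 0b0010001001
Split: l1_idx=1, l2_idx=0, offset=9

Answer: L1[1]=1 -> L2[1][0]=31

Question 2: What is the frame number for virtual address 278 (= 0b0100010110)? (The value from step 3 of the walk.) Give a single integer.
vaddr = 278: l1_idx=2, l2_idx=0
L1[2] = 0; L2[0][0] = 38

Answer: 38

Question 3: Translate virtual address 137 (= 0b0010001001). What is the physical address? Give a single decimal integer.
Answer: 1001

Derivation:
vaddr = 137 = 0b0010001001
Split: l1_idx=1, l2_idx=0, offset=9
L1[1] = 1
L2[1][0] = 31
paddr = 31 * 32 + 9 = 1001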